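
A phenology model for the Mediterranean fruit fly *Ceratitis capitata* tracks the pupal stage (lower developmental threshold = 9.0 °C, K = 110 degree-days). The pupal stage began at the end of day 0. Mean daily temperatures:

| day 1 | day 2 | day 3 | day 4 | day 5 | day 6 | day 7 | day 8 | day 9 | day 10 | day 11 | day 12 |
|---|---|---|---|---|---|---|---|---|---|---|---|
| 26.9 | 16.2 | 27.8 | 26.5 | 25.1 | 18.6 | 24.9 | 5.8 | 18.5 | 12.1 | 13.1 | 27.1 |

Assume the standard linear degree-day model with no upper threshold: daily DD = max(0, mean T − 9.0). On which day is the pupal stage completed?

day 9

Daily DD above 9.0 °C: 17.9, 7.2, 18.8, 17.5, 16.1, 9.6, 15.9, 0.0, 9.5, 3.1, 4.1, 18.1.
Cumulative: 17.9, 25.1, 43.9, 61.4, 77.5, 87.1, 103.0, 103.0, 112.5, 115.6, 119.7, 137.8.
The total first reaches 110 DD on day 9.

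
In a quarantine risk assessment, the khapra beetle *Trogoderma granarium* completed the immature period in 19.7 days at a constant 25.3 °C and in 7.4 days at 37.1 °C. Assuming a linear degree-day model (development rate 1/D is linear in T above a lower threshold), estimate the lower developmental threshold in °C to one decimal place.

18.2 °C

Linear rate model ⇒ the product D·(T − T_b) is constant across temperatures.
19.7·(25.3 − T_b) = 7.4·(37.1 − T_b)
T_b = (19.7·25.3 − 7.4·37.1) / (19.7 − 7.4) = 223.87 / 12.3 = 18.201 °C ≈ 18.2 °C.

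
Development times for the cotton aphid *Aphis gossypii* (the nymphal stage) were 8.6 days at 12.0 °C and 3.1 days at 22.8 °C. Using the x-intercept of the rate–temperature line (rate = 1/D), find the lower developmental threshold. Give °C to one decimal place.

Equal thermal constants: D₁(T₁ − T_b) = D₂(T₂ − T_b).
8.6·(12.0 − T_b) = 3.1·(22.8 − T_b)
T_b = (8.6·12.0 − 3.1·22.8) / (8.6 − 3.1) = 32.52 / 5.5 = 5.913 °C ≈ 5.9 °C.

5.9 °C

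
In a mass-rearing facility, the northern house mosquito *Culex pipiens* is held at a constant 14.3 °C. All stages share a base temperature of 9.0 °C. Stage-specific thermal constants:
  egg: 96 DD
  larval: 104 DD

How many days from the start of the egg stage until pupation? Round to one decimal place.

Daily accumulation at 14.3 °C = 14.3 − 9.0 = 5.3 DD/day.
Total K = 96 + 104 = 200 DD.
Total duration = 200 / 5.3 = 37.736 ≈ 37.7 days.

37.7 days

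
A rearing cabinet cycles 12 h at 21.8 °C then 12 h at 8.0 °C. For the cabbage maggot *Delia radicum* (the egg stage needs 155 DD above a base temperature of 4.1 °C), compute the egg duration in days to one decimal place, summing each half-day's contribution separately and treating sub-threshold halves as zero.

14.4 days

Day half: max(0, 21.8 − 4.1) × 0.5 = 17.7 × 0.5 = 8.85 DD.
Night half: max(0, 8.0 − 4.1) × 0.5 = 3.9 × 0.5 = 1.95 DD.
Per 24 h: 10.80 DD/day.
Duration = 155 / 10.80 = 14.352 ≈ 14.4 days.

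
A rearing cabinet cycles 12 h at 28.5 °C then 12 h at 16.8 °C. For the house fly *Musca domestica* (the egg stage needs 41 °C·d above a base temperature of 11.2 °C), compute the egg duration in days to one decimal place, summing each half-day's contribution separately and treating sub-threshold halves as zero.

Day half: max(0, 28.5 − 11.2) × 0.5 = 17.3 × 0.5 = 8.65 DD.
Night half: max(0, 16.8 − 11.2) × 0.5 = 5.6 × 0.5 = 2.80 DD.
Per 24 h: 11.45 DD/day.
Duration = 41 / 11.45 = 3.581 ≈ 3.6 days.

3.6 days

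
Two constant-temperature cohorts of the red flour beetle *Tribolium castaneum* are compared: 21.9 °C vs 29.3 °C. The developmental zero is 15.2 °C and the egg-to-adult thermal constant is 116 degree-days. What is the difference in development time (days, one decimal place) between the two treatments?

At 21.9 °C: 116 / (21.9 − 15.2) = 116 / 6.7 = 17.313 d.
At 29.3 °C: 116 / (29.3 − 15.2) = 116 / 14.1 = 8.227 d.
Difference = |17.313 − 8.227| = 9.086 ≈ 9.1 days.

9.1 days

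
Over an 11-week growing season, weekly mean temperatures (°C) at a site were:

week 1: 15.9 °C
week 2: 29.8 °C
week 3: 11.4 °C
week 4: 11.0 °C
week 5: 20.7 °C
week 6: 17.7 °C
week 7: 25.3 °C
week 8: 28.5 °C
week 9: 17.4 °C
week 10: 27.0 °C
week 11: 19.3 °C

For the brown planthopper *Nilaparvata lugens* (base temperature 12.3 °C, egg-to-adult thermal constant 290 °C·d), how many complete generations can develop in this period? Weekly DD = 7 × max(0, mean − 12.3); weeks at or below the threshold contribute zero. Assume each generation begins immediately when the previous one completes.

2 generations

Weekly DD (7 × max(0, T̄ − 12.3)): 25.2, 122.5, 0.0, 0.0, 58.8, 37.8, 91.0, 113.4, 35.7, 102.9, 49.0.
Season total = 636.3 DD.
Complete generations = ⌊636.3 / 290⌋ = 2.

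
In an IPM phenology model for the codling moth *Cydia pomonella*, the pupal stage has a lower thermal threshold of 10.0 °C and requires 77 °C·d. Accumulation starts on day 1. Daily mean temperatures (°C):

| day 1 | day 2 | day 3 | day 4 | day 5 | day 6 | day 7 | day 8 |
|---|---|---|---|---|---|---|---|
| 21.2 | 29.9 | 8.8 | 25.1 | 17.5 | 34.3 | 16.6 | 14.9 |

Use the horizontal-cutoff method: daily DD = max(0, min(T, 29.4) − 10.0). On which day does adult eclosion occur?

Daily DD above 10.0 °C (capped at 19.4): 11.2, 19.4, 0.0, 15.1, 7.5, 19.4, 6.6, 4.9.
Cumulative: 11.2, 30.6, 30.6, 45.7, 53.2, 72.6, 79.2, 84.1.
The total first reaches 77 DD on day 7.

day 7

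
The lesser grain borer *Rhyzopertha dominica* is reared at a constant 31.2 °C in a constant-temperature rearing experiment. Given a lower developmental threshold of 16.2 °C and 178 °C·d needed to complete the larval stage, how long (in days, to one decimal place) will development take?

11.9 days

Daily accumulation = 31.2 − 16.2 = 15.0 DD/day.
Duration = 178 / 15.0 = 11.867 ≈ 11.9 days.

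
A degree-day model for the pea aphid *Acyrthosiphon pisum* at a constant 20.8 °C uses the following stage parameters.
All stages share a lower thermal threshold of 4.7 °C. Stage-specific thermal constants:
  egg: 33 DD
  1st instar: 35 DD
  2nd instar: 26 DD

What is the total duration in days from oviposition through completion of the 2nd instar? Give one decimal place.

5.8 days

Daily accumulation at 20.8 °C = 20.8 − 4.7 = 16.1 DD/day.
Total K = 33 + 35 + 26 = 94 DD.
Total duration = 94 / 16.1 = 5.839 ≈ 5.8 days.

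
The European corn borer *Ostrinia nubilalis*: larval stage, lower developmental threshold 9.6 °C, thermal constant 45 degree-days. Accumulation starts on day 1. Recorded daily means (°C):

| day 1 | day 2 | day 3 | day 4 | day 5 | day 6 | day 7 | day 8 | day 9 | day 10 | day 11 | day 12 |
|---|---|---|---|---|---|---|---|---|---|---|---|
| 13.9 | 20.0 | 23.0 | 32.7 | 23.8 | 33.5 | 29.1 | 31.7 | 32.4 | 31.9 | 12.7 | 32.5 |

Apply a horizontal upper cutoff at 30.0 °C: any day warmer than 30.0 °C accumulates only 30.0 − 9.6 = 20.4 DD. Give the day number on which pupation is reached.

Daily DD above 9.6 °C (capped at 20.4): 4.3, 10.4, 13.4, 20.4, 14.2, 20.4, 19.5, 20.4, 20.4, 20.4, 3.1, 20.4.
Cumulative: 4.3, 14.7, 28.1, 48.5, 62.7, 83.1, 102.6, 123.0, 143.4, 163.8, 166.9, 187.3.
The total first reaches 45 DD on day 4.

day 4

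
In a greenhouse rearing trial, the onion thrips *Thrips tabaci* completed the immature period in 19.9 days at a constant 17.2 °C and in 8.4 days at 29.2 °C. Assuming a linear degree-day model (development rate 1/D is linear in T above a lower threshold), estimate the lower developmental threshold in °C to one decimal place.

8.4 °C

Equal thermal constants: D₁(T₁ − T_b) = D₂(T₂ − T_b).
19.9·(17.2 − T_b) = 8.4·(29.2 − T_b)
T_b = (19.9·17.2 − 8.4·29.2) / (19.9 − 8.4) = 97.00 / 11.5 = 8.435 °C ≈ 8.4 °C.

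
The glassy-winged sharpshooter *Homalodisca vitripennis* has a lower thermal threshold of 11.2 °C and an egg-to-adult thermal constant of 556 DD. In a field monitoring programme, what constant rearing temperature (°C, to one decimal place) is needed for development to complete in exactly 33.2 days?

Required daily accumulation = 556 / 33.2 = 16.747 DD/day.
T = T_base + 16.747 = 11.2 + 16.747 = 27.947 ≈ 27.9 °C.

27.9 °C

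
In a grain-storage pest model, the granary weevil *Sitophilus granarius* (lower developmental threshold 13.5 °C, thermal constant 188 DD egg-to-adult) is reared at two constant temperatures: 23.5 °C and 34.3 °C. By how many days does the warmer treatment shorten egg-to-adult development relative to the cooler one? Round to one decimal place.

9.8 days

At 23.5 °C: 188 / (23.5 − 13.5) = 188 / 10.0 = 18.800 d.
At 34.3 °C: 188 / (34.3 − 13.5) = 188 / 20.8 = 9.038 d.
Difference = |18.800 − 9.038| = 9.762 ≈ 9.8 days.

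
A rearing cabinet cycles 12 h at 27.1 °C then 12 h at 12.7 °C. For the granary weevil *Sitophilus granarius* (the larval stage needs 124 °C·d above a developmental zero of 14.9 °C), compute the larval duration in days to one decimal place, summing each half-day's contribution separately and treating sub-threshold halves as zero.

20.3 days

Day half: max(0, 27.1 − 14.9) × 0.5 = 12.2 × 0.5 = 6.10 DD.
Night half: max(0, 12.7 − 14.9) × 0.5 = 0.0 × 0.5 = 0.00 DD.
Per 24 h: 6.10 DD/day.
Duration = 124 / 6.10 = 20.328 ≈ 20.3 days.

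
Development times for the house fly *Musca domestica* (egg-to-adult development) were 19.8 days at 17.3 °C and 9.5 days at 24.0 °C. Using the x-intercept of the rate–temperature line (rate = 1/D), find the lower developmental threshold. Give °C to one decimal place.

11.1 °C

Equal thermal constants: D₁(T₁ − T_b) = D₂(T₂ − T_b).
19.8·(17.3 − T_b) = 9.5·(24.0 − T_b)
T_b = (19.8·17.3 − 9.5·24.0) / (19.8 − 9.5) = 114.54 / 10.3 = 11.120 °C ≈ 11.1 °C.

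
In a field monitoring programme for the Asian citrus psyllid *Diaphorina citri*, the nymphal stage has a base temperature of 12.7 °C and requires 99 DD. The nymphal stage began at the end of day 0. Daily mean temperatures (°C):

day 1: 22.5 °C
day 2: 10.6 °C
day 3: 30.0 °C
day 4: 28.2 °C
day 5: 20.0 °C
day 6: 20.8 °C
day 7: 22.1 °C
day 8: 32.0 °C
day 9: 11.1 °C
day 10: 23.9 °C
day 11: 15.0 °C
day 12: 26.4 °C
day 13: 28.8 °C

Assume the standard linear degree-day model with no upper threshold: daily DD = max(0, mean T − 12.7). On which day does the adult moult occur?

Daily DD above 12.7 °C: 9.8, 0.0, 17.3, 15.5, 7.3, 8.1, 9.4, 19.3, 0.0, 11.2, 2.3, 13.7, 16.1.
Cumulative: 9.8, 9.8, 27.1, 42.6, 49.9, 58.0, 67.4, 86.7, 86.7, 97.9, 100.2, 113.9, 130.0.
The total first reaches 99 DD on day 11.

day 11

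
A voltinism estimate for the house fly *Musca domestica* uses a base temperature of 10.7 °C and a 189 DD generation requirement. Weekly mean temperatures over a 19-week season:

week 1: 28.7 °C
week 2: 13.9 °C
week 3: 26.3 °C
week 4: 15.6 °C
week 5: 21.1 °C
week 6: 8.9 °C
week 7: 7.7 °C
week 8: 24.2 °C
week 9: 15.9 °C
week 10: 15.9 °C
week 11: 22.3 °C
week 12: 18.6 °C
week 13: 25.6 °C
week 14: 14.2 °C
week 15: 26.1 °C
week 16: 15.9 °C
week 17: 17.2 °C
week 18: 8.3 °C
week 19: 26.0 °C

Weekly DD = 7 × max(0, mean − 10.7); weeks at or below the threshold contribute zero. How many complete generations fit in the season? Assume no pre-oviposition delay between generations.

5 generations

Weekly DD (7 × max(0, T̄ − 10.7)): 126.0, 22.4, 109.2, 34.3, 72.8, 0.0, 0.0, 94.5, 36.4, 36.4, 81.2, 55.3, 104.3, 24.5, 107.8, 36.4, 45.5, 0.0, 107.1.
Season total = 1094.1 DD.
Complete generations = ⌊1094.1 / 189⌋ = 5.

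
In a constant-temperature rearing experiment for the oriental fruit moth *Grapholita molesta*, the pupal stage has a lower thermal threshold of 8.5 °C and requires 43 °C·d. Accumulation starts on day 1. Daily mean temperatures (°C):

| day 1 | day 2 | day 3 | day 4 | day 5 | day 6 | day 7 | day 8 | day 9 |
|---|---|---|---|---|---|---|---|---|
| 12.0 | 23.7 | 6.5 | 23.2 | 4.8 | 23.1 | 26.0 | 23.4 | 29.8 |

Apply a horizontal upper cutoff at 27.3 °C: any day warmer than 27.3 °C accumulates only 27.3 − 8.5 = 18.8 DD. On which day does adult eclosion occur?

Daily DD above 8.5 °C (capped at 18.8): 3.5, 15.2, 0.0, 14.7, 0.0, 14.6, 17.5, 14.9, 18.8.
Cumulative: 3.5, 18.7, 18.7, 33.4, 33.4, 48.0, 65.5, 80.4, 99.2.
The total first reaches 43 DD on day 6.

day 6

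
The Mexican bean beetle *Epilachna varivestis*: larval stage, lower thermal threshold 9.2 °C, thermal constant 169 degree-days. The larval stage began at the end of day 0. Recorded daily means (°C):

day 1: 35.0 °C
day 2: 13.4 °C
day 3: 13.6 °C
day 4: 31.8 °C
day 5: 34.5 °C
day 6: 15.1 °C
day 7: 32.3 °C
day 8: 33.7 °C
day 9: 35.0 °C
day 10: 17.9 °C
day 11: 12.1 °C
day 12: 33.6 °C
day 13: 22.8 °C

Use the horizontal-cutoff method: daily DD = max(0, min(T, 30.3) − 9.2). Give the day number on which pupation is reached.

day 12

Daily DD above 9.2 °C (capped at 21.1): 21.1, 4.2, 4.4, 21.1, 21.1, 5.9, 21.1, 21.1, 21.1, 8.7, 2.9, 21.1, 13.6.
Cumulative: 21.1, 25.3, 29.7, 50.8, 71.9, 77.8, 98.9, 120.0, 141.1, 149.8, 152.7, 173.8, 187.4.
The total first reaches 169 DD on day 12.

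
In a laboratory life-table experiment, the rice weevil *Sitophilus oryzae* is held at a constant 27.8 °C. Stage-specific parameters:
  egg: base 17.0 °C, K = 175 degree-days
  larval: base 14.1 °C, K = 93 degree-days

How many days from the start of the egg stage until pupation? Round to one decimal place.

23.0 days

egg: 175 / (27.8 − 17.0) = 175 / 10.8 = 16.204 d.
larval: 93 / (27.8 − 14.1) = 93 / 13.7 = 6.788 d.
Sum = 22.992 ≈ 23.0 days.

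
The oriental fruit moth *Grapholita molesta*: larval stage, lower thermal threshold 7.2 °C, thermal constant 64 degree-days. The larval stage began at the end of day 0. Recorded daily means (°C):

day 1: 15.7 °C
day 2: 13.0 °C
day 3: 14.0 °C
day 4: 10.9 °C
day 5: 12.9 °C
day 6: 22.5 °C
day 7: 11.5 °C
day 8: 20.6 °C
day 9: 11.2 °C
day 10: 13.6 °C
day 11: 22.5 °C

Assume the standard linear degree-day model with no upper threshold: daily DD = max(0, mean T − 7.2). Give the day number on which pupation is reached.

day 9

Daily DD above 7.2 °C: 8.5, 5.8, 6.8, 3.7, 5.7, 15.3, 4.3, 13.4, 4.0, 6.4, 15.3.
Cumulative: 8.5, 14.3, 21.1, 24.8, 30.5, 45.8, 50.1, 63.5, 67.5, 73.9, 89.2.
The total first reaches 64 DD on day 9.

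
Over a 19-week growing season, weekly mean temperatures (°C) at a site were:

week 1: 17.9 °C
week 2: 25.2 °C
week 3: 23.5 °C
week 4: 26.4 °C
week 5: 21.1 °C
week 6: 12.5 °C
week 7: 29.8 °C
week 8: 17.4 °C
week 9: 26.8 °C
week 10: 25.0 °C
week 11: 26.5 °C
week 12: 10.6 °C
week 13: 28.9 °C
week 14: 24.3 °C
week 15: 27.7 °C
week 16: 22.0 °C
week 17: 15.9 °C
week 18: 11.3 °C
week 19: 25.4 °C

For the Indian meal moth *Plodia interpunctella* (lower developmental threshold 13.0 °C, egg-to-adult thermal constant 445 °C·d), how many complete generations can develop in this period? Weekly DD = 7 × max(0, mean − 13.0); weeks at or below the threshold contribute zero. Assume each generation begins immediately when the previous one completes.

2 generations

Weekly DD (7 × max(0, T̄ − 13.0)): 34.3, 85.4, 73.5, 93.8, 56.7, 0.0, 117.6, 30.8, 96.6, 84.0, 94.5, 0.0, 111.3, 79.1, 102.9, 63.0, 20.3, 0.0, 86.8.
Season total = 1230.6 DD.
Complete generations = ⌊1230.6 / 445⌋ = 2.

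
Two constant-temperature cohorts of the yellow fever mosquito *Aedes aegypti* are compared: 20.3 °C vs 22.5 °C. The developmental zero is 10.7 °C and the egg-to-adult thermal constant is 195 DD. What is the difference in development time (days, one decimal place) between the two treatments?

3.8 days

At 20.3 °C: 195 / (20.3 − 10.7) = 195 / 9.6 = 20.312 d.
At 22.5 °C: 195 / (22.5 − 10.7) = 195 / 11.8 = 16.525 d.
Difference = |20.312 − 16.525| = 3.787 ≈ 3.8 days.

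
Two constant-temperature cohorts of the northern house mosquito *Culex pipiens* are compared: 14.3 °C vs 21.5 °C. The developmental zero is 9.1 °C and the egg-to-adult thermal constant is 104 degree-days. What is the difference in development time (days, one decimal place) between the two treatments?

11.6 days

At 14.3 °C: 104 / (14.3 − 9.1) = 104 / 5.2 = 20.000 d.
At 21.5 °C: 104 / (21.5 − 9.1) = 104 / 12.4 = 8.387 d.
Difference = |20.000 − 8.387| = 11.613 ≈ 11.6 days.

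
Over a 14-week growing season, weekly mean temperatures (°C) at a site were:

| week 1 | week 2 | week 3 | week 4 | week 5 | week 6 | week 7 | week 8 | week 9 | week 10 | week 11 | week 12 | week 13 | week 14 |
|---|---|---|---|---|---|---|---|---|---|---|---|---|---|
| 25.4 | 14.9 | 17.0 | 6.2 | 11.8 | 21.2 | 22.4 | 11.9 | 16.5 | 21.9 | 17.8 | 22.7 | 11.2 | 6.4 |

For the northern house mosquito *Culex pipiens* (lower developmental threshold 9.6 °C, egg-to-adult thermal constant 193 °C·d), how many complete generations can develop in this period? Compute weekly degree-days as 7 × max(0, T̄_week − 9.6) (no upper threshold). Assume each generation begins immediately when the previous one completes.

Weekly DD (7 × max(0, T̄ − 9.6)): 110.6, 37.1, 51.8, 0.0, 15.4, 81.2, 89.6, 16.1, 48.3, 86.1, 57.4, 91.7, 11.2, 0.0.
Season total = 696.5 DD.
Complete generations = ⌊696.5 / 193⌋ = 3.

3 generations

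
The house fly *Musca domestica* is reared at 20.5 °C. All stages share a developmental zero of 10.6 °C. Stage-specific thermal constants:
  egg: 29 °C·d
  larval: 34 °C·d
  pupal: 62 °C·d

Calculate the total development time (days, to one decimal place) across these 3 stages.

12.6 days

Daily accumulation at 20.5 °C = 20.5 − 10.6 = 9.9 DD/day.
Total K = 29 + 34 + 62 = 125 DD.
Total duration = 125 / 9.9 = 12.626 ≈ 12.6 days.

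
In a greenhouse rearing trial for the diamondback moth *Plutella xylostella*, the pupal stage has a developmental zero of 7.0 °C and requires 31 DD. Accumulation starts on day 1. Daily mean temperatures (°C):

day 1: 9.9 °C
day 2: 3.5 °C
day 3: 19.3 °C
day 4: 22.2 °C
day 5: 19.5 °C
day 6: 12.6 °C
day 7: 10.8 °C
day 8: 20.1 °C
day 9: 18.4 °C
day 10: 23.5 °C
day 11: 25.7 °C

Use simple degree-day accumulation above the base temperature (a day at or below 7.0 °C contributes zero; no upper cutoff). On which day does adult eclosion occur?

day 5

Daily DD above 7.0 °C: 2.9, 0.0, 12.3, 15.2, 12.5, 5.6, 3.8, 13.1, 11.4, 16.5, 18.7.
Cumulative: 2.9, 2.9, 15.2, 30.4, 42.9, 48.5, 52.3, 65.4, 76.8, 93.3, 112.0.
The total first reaches 31 DD on day 5.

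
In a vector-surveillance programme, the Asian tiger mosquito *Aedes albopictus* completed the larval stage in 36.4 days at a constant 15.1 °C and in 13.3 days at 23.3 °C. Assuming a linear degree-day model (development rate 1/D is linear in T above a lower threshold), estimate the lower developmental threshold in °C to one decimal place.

Linear rate model ⇒ the product D·(T − T_b) is constant across temperatures.
36.4·(15.1 − T_b) = 13.3·(23.3 − T_b)
T_b = (36.4·15.1 − 13.3·23.3) / (36.4 − 13.3) = 239.75 / 23.1 = 10.379 °C ≈ 10.4 °C.

10.4 °C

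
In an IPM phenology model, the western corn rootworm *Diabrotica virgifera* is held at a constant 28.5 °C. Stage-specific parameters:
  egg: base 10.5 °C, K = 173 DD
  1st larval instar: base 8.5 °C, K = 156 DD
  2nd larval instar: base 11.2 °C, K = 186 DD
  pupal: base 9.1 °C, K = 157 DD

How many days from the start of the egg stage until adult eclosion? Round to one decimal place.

36.3 days

egg: 173 / (28.5 − 10.5) = 173 / 18.0 = 9.611 d.
1st larval instar: 156 / (28.5 − 8.5) = 156 / 20.0 = 7.800 d.
2nd larval instar: 186 / (28.5 − 11.2) = 186 / 17.3 = 10.751 d.
pupal: 157 / (28.5 − 9.1) = 157 / 19.4 = 8.093 d.
Sum = 36.255 ≈ 36.3 days.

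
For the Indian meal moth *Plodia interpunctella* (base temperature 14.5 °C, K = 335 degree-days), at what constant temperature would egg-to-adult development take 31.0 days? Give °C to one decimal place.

25.3 °C

Required daily accumulation = 335 / 31.0 = 10.806 DD/day.
T = T_base + 10.806 = 14.5 + 10.806 = 25.306 ≈ 25.3 °C.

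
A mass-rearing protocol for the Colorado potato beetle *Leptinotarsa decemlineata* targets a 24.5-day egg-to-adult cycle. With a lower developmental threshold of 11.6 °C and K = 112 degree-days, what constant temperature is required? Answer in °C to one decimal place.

16.2 °C

Required daily accumulation = 112 / 24.5 = 4.571 DD/day.
T = T_base + 4.571 = 11.6 + 4.571 = 16.171 ≈ 16.2 °C.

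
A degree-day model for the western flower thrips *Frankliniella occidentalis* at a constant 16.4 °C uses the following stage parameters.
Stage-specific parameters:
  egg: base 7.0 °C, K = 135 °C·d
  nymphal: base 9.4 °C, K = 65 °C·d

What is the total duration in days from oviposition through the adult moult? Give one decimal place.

egg: 135 / (16.4 − 7.0) = 135 / 9.4 = 14.362 d.
nymphal: 65 / (16.4 − 9.4) = 65 / 7.0 = 9.286 d.
Sum = 23.647 ≈ 23.6 days.

23.6 days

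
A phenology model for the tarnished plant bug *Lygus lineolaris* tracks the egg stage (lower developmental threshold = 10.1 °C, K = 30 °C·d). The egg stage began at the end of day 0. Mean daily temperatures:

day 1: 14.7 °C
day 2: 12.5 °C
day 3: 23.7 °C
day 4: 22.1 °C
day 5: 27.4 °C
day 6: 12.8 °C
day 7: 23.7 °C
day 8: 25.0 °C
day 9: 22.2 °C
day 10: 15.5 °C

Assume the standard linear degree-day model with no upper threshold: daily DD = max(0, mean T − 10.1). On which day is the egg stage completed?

Daily DD above 10.1 °C: 4.6, 2.4, 13.6, 12.0, 17.3, 2.7, 13.6, 14.9, 12.1, 5.4.
Cumulative: 4.6, 7.0, 20.6, 32.6, 49.9, 52.6, 66.2, 81.1, 93.2, 98.6.
The total first reaches 30 DD on day 4.

day 4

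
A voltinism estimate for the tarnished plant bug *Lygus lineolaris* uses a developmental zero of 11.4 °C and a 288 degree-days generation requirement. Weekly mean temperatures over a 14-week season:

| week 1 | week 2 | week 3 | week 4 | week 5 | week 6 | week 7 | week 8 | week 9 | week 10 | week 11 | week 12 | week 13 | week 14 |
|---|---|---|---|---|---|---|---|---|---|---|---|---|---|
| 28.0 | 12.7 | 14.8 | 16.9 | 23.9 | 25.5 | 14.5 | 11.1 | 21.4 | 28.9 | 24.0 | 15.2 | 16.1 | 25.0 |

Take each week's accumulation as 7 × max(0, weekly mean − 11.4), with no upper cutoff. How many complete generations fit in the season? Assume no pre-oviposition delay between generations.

2 generations

Weekly DD (7 × max(0, T̄ − 11.4)): 116.2, 9.1, 23.8, 38.5, 87.5, 98.7, 21.7, 0.0, 70.0, 122.5, 88.2, 26.6, 32.9, 95.2.
Season total = 830.9 DD.
Complete generations = ⌊830.9 / 288⌋ = 2.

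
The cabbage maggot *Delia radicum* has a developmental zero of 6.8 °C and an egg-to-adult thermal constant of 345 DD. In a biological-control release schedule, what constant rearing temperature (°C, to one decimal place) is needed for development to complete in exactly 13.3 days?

Required daily accumulation = 345 / 13.3 = 25.940 DD/day.
T = T_base + 25.940 = 6.8 + 25.940 = 32.740 ≈ 32.7 °C.

32.7 °C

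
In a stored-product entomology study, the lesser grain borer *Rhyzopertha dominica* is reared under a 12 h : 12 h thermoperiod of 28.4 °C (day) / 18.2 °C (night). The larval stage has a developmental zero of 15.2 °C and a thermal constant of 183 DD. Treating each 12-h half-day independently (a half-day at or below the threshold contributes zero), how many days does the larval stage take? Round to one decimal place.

22.6 days

Day half: max(0, 28.4 − 15.2) × 0.5 = 13.2 × 0.5 = 6.60 DD.
Night half: max(0, 18.2 − 15.2) × 0.5 = 3.0 × 0.5 = 1.50 DD.
Per 24 h: 8.10 DD/day.
Duration = 183 / 8.10 = 22.593 ≈ 22.6 days.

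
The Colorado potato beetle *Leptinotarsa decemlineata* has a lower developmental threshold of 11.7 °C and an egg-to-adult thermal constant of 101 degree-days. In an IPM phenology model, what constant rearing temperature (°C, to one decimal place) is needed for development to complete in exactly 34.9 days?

14.6 °C

Required daily accumulation = 101 / 34.9 = 2.894 DD/day.
T = T_base + 2.894 = 11.7 + 2.894 = 14.594 ≈ 14.6 °C.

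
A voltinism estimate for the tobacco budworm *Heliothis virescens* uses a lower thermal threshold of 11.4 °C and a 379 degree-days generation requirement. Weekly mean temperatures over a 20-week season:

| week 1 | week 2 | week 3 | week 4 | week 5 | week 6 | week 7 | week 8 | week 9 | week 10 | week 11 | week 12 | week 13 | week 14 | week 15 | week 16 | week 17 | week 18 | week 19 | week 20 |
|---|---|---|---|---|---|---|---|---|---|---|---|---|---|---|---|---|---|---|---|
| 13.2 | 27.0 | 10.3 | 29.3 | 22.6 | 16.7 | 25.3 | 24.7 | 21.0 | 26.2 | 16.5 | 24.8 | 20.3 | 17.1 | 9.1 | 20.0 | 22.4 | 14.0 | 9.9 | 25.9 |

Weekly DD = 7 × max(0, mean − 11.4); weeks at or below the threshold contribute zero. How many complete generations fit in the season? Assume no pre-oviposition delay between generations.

3 generations

Weekly DD (7 × max(0, T̄ − 11.4)): 12.6, 109.2, 0.0, 125.3, 78.4, 37.1, 97.3, 93.1, 67.2, 103.6, 35.7, 93.8, 62.3, 39.9, 0.0, 60.2, 77.0, 18.2, 0.0, 101.5.
Season total = 1212.4 DD.
Complete generations = ⌊1212.4 / 379⌋ = 3.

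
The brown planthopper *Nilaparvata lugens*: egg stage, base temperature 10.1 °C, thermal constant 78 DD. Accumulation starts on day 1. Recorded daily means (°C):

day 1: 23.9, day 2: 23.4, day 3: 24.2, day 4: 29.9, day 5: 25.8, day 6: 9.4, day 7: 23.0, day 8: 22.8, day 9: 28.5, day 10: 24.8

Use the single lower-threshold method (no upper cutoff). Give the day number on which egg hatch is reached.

Daily DD above 10.1 °C: 13.8, 13.3, 14.1, 19.8, 15.7, 0.0, 12.9, 12.7, 18.4, 14.7.
Cumulative: 13.8, 27.1, 41.2, 61.0, 76.7, 76.7, 89.6, 102.3, 120.7, 135.4.
The total first reaches 78 DD on day 7.

day 7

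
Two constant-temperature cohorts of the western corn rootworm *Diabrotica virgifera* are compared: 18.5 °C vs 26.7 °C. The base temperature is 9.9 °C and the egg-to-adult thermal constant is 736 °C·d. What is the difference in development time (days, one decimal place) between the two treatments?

41.8 days

At 18.5 °C: 736 / (18.5 − 9.9) = 736 / 8.6 = 85.581 d.
At 26.7 °C: 736 / (26.7 − 9.9) = 736 / 16.8 = 43.810 d.
Difference = |85.581 − 43.810| = 41.772 ≈ 41.8 days.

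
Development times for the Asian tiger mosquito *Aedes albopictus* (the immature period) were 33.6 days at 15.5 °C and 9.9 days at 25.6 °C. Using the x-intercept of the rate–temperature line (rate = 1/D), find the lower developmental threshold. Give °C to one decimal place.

11.3 °C

Linear rate model ⇒ the product D·(T − T_b) is constant across temperatures.
33.6·(15.5 − T_b) = 9.9·(25.6 − T_b)
T_b = (33.6·15.5 − 9.9·25.6) / (33.6 − 9.9) = 267.36 / 23.7 = 11.281 °C ≈ 11.3 °C.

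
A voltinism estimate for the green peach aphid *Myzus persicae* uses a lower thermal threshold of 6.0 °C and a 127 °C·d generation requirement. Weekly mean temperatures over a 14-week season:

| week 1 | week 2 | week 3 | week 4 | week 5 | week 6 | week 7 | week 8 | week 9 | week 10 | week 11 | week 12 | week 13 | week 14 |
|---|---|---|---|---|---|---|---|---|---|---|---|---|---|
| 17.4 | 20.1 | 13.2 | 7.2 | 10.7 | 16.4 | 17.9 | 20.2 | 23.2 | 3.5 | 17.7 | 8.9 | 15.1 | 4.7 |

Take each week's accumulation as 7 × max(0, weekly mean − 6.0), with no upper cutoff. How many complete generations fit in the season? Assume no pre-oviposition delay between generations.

6 generations

Weekly DD (7 × max(0, T̄ − 6.0)): 79.8, 98.7, 50.4, 8.4, 32.9, 72.8, 83.3, 99.4, 120.4, 0.0, 81.9, 20.3, 63.7, 0.0.
Season total = 812.0 DD.
Complete generations = ⌊812.0 / 127⌋ = 6.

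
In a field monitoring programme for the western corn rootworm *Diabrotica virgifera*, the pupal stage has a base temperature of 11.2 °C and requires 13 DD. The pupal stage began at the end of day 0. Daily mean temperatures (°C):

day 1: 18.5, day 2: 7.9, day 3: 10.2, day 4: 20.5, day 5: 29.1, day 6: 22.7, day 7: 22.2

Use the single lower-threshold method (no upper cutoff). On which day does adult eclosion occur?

day 4

Daily DD above 11.2 °C: 7.3, 0.0, 0.0, 9.3, 17.9, 11.5, 11.0.
Cumulative: 7.3, 7.3, 7.3, 16.6, 34.5, 46.0, 57.0.
The total first reaches 13 DD on day 4.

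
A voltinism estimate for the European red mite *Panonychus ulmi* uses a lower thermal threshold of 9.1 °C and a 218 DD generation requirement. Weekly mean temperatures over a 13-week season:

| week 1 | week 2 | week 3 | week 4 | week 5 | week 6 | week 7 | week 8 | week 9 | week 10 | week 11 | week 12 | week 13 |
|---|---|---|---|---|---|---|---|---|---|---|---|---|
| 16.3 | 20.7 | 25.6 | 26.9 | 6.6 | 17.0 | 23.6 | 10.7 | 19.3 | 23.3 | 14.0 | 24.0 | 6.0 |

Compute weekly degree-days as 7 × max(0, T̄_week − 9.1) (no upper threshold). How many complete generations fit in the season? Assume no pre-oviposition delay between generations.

3 generations

Weekly DD (7 × max(0, T̄ − 9.1)): 50.4, 81.2, 115.5, 124.6, 0.0, 55.3, 101.5, 11.2, 71.4, 99.4, 34.3, 104.3, 0.0.
Season total = 849.1 DD.
Complete generations = ⌊849.1 / 218⌋ = 3.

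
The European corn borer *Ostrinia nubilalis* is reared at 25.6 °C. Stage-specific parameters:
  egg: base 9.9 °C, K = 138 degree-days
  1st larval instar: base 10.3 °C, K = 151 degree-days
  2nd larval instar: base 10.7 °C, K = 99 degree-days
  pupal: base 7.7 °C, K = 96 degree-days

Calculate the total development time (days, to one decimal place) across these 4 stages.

egg: 138 / (25.6 − 9.9) = 138 / 15.7 = 8.790 d.
1st larval instar: 151 / (25.6 − 10.3) = 151 / 15.3 = 9.869 d.
2nd larval instar: 99 / (25.6 − 10.7) = 99 / 14.9 = 6.644 d.
pupal: 96 / (25.6 − 7.7) = 96 / 17.9 = 5.363 d.
Sum = 30.667 ≈ 30.7 days.

30.7 days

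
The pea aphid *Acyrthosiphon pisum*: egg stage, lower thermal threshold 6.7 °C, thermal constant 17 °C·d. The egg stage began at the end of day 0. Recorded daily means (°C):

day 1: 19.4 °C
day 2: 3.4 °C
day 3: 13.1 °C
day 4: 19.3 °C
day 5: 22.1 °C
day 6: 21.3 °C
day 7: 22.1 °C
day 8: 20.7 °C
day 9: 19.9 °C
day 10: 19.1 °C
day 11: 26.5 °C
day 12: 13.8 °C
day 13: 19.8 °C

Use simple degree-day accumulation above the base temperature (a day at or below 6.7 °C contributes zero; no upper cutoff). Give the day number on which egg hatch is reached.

day 3

Daily DD above 6.7 °C: 12.7, 0.0, 6.4, 12.6, 15.4, 14.6, 15.4, 14.0, 13.2, 12.4, 19.8, 7.1, 13.1.
Cumulative: 12.7, 12.7, 19.1, 31.7, 47.1, 61.7, 77.1, 91.1, 104.3, 116.7, 136.5, 143.6, 156.7.
The total first reaches 17 DD on day 3.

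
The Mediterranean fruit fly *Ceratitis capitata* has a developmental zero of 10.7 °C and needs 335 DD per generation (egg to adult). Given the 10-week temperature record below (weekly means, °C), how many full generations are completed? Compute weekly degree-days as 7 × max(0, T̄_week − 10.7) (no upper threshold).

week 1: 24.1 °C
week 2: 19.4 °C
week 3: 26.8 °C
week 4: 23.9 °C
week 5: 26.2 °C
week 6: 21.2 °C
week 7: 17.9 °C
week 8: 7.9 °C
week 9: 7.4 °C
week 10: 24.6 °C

Weekly DD (7 × max(0, T̄ − 10.7)): 93.8, 60.9, 112.7, 92.4, 108.5, 73.5, 50.4, 0.0, 0.0, 97.3.
Season total = 689.5 DD.
Complete generations = ⌊689.5 / 335⌋ = 2.

2 generations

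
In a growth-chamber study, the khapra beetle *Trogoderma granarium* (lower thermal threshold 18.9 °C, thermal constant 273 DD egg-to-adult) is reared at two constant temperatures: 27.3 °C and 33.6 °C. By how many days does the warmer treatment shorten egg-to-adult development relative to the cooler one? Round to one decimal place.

13.9 days

At 27.3 °C: 273 / (27.3 − 18.9) = 273 / 8.4 = 32.500 d.
At 33.6 °C: 273 / (33.6 − 18.9) = 273 / 14.7 = 18.571 d.
Difference = |32.500 − 18.571| = 13.929 ≈ 13.9 days.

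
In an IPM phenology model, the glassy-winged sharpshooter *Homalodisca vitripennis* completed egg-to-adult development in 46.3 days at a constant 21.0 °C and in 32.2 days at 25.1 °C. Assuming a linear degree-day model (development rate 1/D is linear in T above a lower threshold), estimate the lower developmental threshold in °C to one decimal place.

Under the model K = D·(T − T_b), so D₁·(T₁ − T_b) = D₂·(T₂ − T_b).
46.3·(21.0 − T_b) = 32.2·(25.1 − T_b)
T_b = (46.3·21.0 − 32.2·25.1) / (46.3 − 32.2) = 164.08 / 14.1 = 11.637 °C ≈ 11.6 °C.

11.6 °C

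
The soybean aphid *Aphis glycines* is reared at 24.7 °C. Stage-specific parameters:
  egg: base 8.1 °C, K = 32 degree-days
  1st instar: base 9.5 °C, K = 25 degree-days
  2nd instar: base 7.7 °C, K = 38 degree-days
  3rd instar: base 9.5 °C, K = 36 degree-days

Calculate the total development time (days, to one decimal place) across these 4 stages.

8.2 days

egg: 32 / (24.7 − 8.1) = 32 / 16.6 = 1.928 d.
1st instar: 25 / (24.7 − 9.5) = 25 / 15.2 = 1.645 d.
2nd instar: 38 / (24.7 − 7.7) = 38 / 17.0 = 2.235 d.
3rd instar: 36 / (24.7 − 9.5) = 36 / 15.2 = 2.368 d.
Sum = 8.176 ≈ 8.2 days.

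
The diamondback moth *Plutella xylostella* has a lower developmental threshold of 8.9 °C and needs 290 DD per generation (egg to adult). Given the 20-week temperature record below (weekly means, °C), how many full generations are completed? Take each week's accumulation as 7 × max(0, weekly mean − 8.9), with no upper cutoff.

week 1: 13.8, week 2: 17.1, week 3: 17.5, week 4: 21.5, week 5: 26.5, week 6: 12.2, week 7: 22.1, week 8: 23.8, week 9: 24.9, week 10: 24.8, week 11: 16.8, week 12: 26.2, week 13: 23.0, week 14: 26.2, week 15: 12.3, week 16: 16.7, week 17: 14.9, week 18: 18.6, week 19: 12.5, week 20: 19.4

Weekly DD (7 × max(0, T̄ − 8.9)): 34.3, 57.4, 60.2, 88.2, 123.2, 23.1, 92.4, 104.3, 112.0, 111.3, 55.3, 121.1, 98.7, 121.1, 23.8, 54.6, 42.0, 67.9, 25.2, 73.5.
Season total = 1489.6 DD.
Complete generations = ⌊1489.6 / 290⌋ = 5.

5 generations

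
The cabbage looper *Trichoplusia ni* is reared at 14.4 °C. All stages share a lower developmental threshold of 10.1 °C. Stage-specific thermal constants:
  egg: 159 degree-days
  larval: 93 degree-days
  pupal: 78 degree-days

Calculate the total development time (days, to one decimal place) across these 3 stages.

76.7 days

Daily accumulation at 14.4 °C = 14.4 − 10.1 = 4.3 DD/day.
Total K = 159 + 93 + 78 = 330 DD.
Total duration = 330 / 4.3 = 76.744 ≈ 76.7 days.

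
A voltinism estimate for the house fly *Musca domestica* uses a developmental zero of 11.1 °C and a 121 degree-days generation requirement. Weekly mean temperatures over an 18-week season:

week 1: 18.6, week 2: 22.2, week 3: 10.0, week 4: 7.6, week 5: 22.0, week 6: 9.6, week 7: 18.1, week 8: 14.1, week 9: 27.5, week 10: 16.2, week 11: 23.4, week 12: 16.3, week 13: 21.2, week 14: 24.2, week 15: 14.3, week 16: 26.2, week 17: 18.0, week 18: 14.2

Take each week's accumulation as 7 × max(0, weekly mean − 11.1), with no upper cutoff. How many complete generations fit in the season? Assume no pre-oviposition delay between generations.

7 generations

Weekly DD (7 × max(0, T̄ − 11.1)): 52.5, 77.7, 0.0, 0.0, 76.3, 0.0, 49.0, 21.0, 114.8, 35.7, 86.1, 36.4, 70.7, 91.7, 22.4, 105.7, 48.3, 21.7.
Season total = 910.0 DD.
Complete generations = ⌊910.0 / 121⌋ = 7.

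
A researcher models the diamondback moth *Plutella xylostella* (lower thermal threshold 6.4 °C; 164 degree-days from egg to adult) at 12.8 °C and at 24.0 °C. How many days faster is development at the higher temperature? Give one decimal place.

16.3 days

At 12.8 °C: 164 / (12.8 − 6.4) = 164 / 6.4 = 25.625 d.
At 24.0 °C: 164 / (24.0 − 6.4) = 164 / 17.6 = 9.318 d.
Difference = |25.625 − 9.318| = 16.307 ≈ 16.3 days.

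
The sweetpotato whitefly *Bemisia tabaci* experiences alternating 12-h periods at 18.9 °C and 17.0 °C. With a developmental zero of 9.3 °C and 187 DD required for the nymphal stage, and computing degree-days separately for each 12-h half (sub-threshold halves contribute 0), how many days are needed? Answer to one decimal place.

Day half: max(0, 18.9 − 9.3) × 0.5 = 9.6 × 0.5 = 4.80 DD.
Night half: max(0, 17.0 − 9.3) × 0.5 = 7.7 × 0.5 = 3.85 DD.
Per 24 h: 8.65 DD/day.
Duration = 187 / 8.65 = 21.618 ≈ 21.6 days.

21.6 days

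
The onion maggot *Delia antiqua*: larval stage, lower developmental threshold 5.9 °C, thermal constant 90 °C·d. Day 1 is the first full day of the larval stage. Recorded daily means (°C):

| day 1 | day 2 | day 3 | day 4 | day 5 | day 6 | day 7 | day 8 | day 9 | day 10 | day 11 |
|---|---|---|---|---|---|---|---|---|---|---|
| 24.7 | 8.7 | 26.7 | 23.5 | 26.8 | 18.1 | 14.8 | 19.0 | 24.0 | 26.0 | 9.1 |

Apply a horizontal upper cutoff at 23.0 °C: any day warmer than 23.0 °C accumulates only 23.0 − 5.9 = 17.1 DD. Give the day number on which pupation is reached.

Daily DD above 5.9 °C (capped at 17.1): 17.1, 2.8, 17.1, 17.1, 17.1, 12.2, 8.9, 13.1, 17.1, 17.1, 3.2.
Cumulative: 17.1, 19.9, 37.0, 54.1, 71.2, 83.4, 92.3, 105.4, 122.5, 139.6, 142.8.
The total first reaches 90 DD on day 7.

day 7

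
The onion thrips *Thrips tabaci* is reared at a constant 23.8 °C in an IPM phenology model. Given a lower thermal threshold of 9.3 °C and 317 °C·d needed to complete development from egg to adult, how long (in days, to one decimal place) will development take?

Daily accumulation = 23.8 − 9.3 = 14.5 DD/day.
Duration = 317 / 14.5 = 21.862 ≈ 21.9 days.

21.9 days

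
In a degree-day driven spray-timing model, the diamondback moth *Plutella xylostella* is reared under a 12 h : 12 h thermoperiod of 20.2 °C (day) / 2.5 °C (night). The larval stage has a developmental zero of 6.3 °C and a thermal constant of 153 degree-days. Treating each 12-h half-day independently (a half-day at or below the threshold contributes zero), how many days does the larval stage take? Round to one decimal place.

22.0 days

Day half: max(0, 20.2 − 6.3) × 0.5 = 13.9 × 0.5 = 6.95 DD.
Night half: max(0, 2.5 − 6.3) × 0.5 = 0.0 × 0.5 = 0.00 DD.
Per 24 h: 6.95 DD/day.
Duration = 153 / 6.95 = 22.014 ≈ 22.0 days.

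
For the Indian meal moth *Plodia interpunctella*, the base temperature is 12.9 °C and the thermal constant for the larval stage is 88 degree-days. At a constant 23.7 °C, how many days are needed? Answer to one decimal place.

Daily accumulation = 23.7 − 12.9 = 10.8 DD/day.
Duration = 88 / 10.8 = 8.148 ≈ 8.1 days.

8.1 days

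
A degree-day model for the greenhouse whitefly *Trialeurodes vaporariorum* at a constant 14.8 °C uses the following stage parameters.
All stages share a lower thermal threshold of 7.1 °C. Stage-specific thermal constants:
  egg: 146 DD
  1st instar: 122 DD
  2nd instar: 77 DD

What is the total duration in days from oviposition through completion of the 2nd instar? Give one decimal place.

Daily accumulation at 14.8 °C = 14.8 − 7.1 = 7.7 DD/day.
Total K = 146 + 122 + 77 = 345 DD.
Total duration = 345 / 7.7 = 44.805 ≈ 44.8 days.

44.8 days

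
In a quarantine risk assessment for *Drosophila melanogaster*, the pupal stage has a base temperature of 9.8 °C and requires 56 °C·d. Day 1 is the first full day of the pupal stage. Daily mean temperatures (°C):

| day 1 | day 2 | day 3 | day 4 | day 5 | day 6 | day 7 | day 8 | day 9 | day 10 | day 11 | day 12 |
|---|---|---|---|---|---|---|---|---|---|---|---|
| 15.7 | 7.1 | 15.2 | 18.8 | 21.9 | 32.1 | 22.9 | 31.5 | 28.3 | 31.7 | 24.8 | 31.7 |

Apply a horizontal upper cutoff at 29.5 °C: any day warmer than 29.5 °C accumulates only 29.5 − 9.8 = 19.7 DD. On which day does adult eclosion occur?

day 7

Daily DD above 9.8 °C (capped at 19.7): 5.9, 0.0, 5.4, 9.0, 12.1, 19.7, 13.1, 19.7, 18.5, 19.7, 15.0, 19.7.
Cumulative: 5.9, 5.9, 11.3, 20.3, 32.4, 52.1, 65.2, 84.9, 103.4, 123.1, 138.1, 157.8.
The total first reaches 56 DD on day 7.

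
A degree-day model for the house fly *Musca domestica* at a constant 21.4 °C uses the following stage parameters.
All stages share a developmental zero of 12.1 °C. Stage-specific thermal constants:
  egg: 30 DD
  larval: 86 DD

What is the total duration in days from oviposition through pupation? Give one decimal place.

12.5 days

Daily accumulation at 21.4 °C = 21.4 − 12.1 = 9.3 DD/day.
Total K = 30 + 86 = 116 DD.
Total duration = 116 / 9.3 = 12.473 ≈ 12.5 days.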